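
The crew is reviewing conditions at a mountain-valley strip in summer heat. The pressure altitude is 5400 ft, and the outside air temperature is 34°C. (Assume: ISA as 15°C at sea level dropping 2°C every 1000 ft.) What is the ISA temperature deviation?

ISA temperature at 5400 ft = 15 − 2 × (5400/1000) = 4.2°C.
Deviation = OAT − ISA = 34 − 4.2 = +29.8°C.

ISA+29.8°C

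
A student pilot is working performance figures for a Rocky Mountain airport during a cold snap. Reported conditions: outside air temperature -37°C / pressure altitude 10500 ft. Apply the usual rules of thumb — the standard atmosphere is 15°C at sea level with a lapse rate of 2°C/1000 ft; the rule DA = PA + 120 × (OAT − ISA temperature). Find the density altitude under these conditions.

6780 ft

ISA temperature at 10500 ft = 15 − 2 × (10500/1000) = -6°C.
ISA deviation = -37 − (-6) = -31°C.
Density altitude = 10500 + 120 × (-31) = 10500 + (-3720) = 6780 ft.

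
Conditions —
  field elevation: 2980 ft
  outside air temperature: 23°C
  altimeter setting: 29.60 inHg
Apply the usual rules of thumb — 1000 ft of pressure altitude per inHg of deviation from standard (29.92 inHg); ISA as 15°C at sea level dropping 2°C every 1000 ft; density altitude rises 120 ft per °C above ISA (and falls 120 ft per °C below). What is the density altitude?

5052 ft

Pressure altitude = 2980 + (29.92 − 29.60) × 1000 = 2980 + (+320) = 3300 ft.
ISA temperature at 3300 ft = 15 − 2 × (3300/1000) = 8.4°C.
ISA deviation = 23 − 8.4 = +14.6°C.
Density altitude = 3300 + 120 × (14.6) = 5052 ft.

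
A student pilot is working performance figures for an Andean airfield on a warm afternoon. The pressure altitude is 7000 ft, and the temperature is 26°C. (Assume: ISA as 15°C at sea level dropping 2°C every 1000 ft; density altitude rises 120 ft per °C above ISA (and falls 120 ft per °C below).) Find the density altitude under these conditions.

ISA temperature at 7000 ft = 15 − 2 × (7000/1000) = 1°C.
ISA deviation = 26 − 1 = +25°C.
Density altitude = 7000 + 120 × (25) = 7000 + (+3000) = 10000 ft.

10000 ft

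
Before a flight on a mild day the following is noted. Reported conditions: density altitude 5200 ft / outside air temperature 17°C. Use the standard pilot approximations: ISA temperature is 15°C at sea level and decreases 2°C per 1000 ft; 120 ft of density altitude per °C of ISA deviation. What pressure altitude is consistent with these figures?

4000 ft

DA = PA + 120 × (OAT − (15 − 2·PA/1000)) = PA + 120·OAT − 1800 + 0.24·PA = 1.24·PA + 120·OAT − 1800.
So 1.24·PA = 5200 − 120 × 17 + 1800 = 4960.
PA = 4960 / 1.24 = 4000 ft.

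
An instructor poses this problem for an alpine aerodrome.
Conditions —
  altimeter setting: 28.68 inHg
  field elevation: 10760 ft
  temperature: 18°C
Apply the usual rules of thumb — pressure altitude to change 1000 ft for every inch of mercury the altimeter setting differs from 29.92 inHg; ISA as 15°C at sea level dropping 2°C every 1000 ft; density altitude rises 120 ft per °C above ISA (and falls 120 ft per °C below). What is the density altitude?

Pressure altitude = 10760 + (29.92 − 28.68) × 1000 = 10760 + (+1240) = 12000 ft.
ISA temperature at 12000 ft = 15 − 2 × (12000/1000) = -9°C.
ISA deviation = 18 − (-9) = +27°C.
Density altitude = 12000 + 120 × (27) = 15240 ft.

15240 ft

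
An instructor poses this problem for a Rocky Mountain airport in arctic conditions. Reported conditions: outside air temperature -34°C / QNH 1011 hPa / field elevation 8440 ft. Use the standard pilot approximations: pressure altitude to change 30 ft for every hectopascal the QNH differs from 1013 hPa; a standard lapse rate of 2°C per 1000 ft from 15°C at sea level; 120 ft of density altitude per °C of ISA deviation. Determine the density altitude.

4660 ft

Pressure altitude = 8440 + (1013 − 1011) × 30 = 8440 + (+60) = 8500 ft.
ISA temperature at 8500 ft = 15 − 2 × (8500/1000) = -2°C.
ISA deviation = -34 − (-2) = -32°C.
Density altitude = 8500 + 120 × (-32) = 4660 ft.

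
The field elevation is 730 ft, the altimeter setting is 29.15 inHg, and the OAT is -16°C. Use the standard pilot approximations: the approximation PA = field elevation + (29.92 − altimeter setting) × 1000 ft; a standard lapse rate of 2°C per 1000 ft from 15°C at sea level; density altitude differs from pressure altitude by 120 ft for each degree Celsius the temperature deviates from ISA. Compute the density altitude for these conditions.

Pressure altitude = 730 + (29.92 − 29.15) × 1000 = 730 + (+770) = 1500 ft.
ISA temperature at 1500 ft = 15 − 2 × (1500/1000) = 12°C.
ISA deviation = -16 − 12 = -28°C.
Density altitude = 1500 + 120 × (-28) = -1860 ft.

-1860 ft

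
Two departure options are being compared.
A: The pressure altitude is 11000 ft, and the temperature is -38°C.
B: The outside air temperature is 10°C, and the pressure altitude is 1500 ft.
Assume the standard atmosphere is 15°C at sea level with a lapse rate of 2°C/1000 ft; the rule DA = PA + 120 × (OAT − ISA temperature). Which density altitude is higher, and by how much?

A: ISA temp = -7°C, deviation -31°C, DA = 11000 + 120 × (-31) = 7280 ft.
B: ISA temp = 12°C, deviation -2°C, DA = 1500 + 120 × (-2) = 1260 ft.
A is higher by 7280 − 1260 = 6020 ft.

A by 6020 ft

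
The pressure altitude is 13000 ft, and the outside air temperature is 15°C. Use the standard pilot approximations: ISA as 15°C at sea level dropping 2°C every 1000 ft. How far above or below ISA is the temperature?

ISA+26°C

ISA temperature at 13000 ft = 15 − 2 × (13000/1000) = -11°C.
Deviation = OAT − ISA = 15 − (-11) = +26°C.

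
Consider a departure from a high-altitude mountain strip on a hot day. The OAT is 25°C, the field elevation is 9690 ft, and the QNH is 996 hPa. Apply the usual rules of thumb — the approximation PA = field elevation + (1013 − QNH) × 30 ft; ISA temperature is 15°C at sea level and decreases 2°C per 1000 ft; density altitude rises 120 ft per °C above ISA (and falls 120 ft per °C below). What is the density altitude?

13848 ft

Pressure altitude = 9690 + (1013 − 996) × 30 = 9690 + (+510) = 10200 ft.
ISA temperature at 10200 ft = 15 − 2 × (10200/1000) = -5.4°C.
ISA deviation = 25 − (-5.4) = +30.4°C.
Density altitude = 10200 + 120 × (30.4) = 13848 ft.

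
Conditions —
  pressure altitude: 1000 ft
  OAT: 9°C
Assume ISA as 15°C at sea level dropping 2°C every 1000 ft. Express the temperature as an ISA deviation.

ISA temperature at 1000 ft = 15 − 2 × (1000/1000) = 13°C.
Deviation = OAT − ISA = 9 − 13 = -4°C.

ISA-4°C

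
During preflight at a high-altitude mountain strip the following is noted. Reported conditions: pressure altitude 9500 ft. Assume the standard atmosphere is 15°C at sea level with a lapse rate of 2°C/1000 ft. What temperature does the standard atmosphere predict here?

-4°C

ISA temperature = 15 − 2 × (9500/1000) = 15 − 19 = -4°C.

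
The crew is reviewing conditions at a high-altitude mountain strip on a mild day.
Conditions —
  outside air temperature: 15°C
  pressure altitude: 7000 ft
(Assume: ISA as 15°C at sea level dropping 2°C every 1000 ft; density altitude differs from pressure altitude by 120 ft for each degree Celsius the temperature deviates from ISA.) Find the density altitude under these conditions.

ISA temperature at 7000 ft = 15 − 2 × (7000/1000) = 1°C.
ISA deviation = 15 − 1 = +14°C.
Density altitude = 7000 + 120 × (14) = 7000 + (+1680) = 8680 ft.

8680 ft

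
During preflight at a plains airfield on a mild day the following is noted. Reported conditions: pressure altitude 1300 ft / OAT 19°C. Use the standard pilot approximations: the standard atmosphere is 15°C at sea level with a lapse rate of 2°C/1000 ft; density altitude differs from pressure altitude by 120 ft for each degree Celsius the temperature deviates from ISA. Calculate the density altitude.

2092 ft

ISA temperature at 1300 ft = 15 − 2 × (1300/1000) = 12.4°C.
ISA deviation = 19 − 12.4 = +6.6°C.
Density altitude = 1300 + 120 × (6.6) = 1300 + (+792) = 2092 ft.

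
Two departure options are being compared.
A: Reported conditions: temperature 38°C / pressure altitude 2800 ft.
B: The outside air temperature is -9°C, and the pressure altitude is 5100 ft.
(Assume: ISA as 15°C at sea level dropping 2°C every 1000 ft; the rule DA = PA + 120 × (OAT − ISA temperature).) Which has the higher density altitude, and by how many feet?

A: ISA temp = 9.4°C, deviation +28.6°C, DA = 2800 + 120 × 28.6 = 6232 ft.
B: ISA temp = 4.8°C, deviation -13.8°C, DA = 5100 + 120 × (-13.8) = 3444 ft.
A is higher by 6232 − 3444 = 2788 ft.

A by 2788 ft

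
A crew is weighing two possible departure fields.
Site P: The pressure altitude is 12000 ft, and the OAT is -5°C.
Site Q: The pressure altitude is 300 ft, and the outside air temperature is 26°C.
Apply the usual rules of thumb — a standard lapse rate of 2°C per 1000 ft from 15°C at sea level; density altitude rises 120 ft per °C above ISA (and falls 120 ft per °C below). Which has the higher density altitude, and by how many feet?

Site P by 10788 ft

Site P: ISA temp = -9°C, deviation +4°C, DA = 12000 + 120 × 4 = 12480 ft.
Site Q: ISA temp = 14.4°C, deviation +11.6°C, DA = 300 + 120 × 11.6 = 1692 ft.
Site P is higher by 12480 − 1692 = 10788 ft.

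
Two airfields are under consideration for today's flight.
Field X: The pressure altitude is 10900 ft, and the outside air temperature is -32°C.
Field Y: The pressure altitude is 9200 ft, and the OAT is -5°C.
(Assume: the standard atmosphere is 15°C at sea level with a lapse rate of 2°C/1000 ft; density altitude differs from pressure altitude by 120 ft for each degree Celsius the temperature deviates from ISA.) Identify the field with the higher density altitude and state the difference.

Field X: ISA temp = -6.8°C, deviation -25.2°C, DA = 10900 + 120 × (-25.2) = 7876 ft.
Field Y: ISA temp = -3.4°C, deviation -1.6°C, DA = 9200 + 120 × (-1.6) = 9008 ft.
Field Y is higher by 9008 − 7876 = 1132 ft.

Field Y by 1132 ft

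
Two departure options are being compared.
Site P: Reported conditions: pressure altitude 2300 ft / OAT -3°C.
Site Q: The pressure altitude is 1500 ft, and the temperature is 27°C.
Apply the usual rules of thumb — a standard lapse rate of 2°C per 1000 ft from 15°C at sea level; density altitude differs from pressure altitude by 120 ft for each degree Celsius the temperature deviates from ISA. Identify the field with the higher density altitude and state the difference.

Site P: ISA temp = 10.4°C, deviation -13.4°C, DA = 2300 + 120 × (-13.4) = 692 ft.
Site Q: ISA temp = 12°C, deviation +15°C, DA = 1500 + 120 × 15 = 3300 ft.
Site Q is higher by 3300 − 692 = 2608 ft.

Site Q by 2608 ft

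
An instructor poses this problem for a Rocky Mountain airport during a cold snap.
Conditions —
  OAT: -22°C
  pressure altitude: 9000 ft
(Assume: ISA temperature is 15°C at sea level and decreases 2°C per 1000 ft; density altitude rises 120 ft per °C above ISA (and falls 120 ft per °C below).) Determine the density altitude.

6720 ft

ISA temperature at 9000 ft = 15 − 2 × (9000/1000) = -3°C.
ISA deviation = -22 − (-3) = -19°C.
Density altitude = 9000 + 120 × (-19) = 9000 + (-2280) = 6720 ft.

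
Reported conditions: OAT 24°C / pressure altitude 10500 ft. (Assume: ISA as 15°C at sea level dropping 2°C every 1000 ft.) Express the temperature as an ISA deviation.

ISA+30°C

ISA temperature at 10500 ft = 15 − 2 × (10500/1000) = -6°C.
Deviation = OAT − ISA = 24 − (-6) = +30°C.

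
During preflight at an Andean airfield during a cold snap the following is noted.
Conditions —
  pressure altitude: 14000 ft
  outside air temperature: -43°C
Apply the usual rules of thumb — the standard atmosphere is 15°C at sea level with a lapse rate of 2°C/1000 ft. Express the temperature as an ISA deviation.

ISA temperature at 14000 ft = 15 − 2 × (14000/1000) = -13°C.
Deviation = OAT − ISA = -43 − (-13) = -30°C.

ISA-30°C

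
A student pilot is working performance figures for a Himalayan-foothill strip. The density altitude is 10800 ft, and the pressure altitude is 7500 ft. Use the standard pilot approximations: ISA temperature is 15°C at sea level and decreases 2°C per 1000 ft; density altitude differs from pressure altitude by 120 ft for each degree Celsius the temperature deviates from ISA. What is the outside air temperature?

Density altitude − pressure altitude = 10800 − 7500 = +3300 ft.
At 120 ft/°C that is an ISA deviation of 3300/120 = +27.5°C.
ISA temperature at 7500 ft = 15 − 2 × (7500/1000) = 0°C.
OAT = ISA + deviation = 0 + (+27.5) = 27.5°C.

27.5°C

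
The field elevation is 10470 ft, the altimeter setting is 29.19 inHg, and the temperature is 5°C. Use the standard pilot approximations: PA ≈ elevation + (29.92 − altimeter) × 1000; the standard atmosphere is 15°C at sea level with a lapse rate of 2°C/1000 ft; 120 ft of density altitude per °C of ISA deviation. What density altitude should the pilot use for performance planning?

12688 ft

Pressure altitude = 10470 + (29.92 − 29.19) × 1000 = 10470 + (+730) = 11200 ft.
ISA temperature at 11200 ft = 15 − 2 × (11200/1000) = -7.4°C.
ISA deviation = 5 − (-7.4) = +12.4°C.
Density altitude = 11200 + 120 × (12.4) = 12688 ft.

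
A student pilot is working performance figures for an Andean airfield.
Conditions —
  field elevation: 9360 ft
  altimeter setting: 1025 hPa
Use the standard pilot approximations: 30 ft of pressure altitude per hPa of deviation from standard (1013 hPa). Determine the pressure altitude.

Pressure correction = (1013 − 1025) × 30 = -360 ft.
Pressure altitude = 9360 + (-360) = 9000 ft.

9000 ft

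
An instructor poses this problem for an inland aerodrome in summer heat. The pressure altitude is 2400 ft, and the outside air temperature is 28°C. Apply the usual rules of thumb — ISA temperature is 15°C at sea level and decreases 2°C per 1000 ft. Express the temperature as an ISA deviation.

ISA+17.8°C

ISA temperature at 2400 ft = 15 − 2 × (2400/1000) = 10.2°C.
Deviation = OAT − ISA = 28 − 10.2 = +17.8°C.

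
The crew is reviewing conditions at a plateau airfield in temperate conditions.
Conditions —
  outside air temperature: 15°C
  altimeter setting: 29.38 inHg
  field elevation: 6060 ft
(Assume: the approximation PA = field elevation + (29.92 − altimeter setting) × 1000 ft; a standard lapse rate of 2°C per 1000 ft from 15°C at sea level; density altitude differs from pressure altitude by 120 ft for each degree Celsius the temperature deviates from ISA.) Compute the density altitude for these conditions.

Pressure altitude = 6060 + (29.92 − 29.38) × 1000 = 6060 + (+540) = 6600 ft.
ISA temperature at 6600 ft = 15 − 2 × (6600/1000) = 1.8°C.
ISA deviation = 15 − 1.8 = +13.2°C.
Density altitude = 6600 + 120 × (13.2) = 8184 ft.

8184 ft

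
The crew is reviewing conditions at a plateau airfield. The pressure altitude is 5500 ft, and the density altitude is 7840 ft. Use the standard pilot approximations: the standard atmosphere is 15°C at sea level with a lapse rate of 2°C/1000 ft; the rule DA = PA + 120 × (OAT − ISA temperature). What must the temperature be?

Density altitude − pressure altitude = 7840 − 5500 = +2340 ft.
At 120 ft/°C that is an ISA deviation of 2340/120 = +19.5°C.
ISA temperature at 5500 ft = 15 − 2 × (5500/1000) = 4°C.
OAT = ISA + deviation = 4 + (+19.5) = 23.5°C.

23.5°C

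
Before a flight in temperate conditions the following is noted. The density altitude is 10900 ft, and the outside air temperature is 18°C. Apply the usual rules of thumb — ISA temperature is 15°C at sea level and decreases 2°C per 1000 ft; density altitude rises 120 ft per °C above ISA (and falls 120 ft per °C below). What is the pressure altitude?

DA = PA + 120 × (OAT − (15 − 2·PA/1000)) = PA + 120·OAT − 1800 + 0.24·PA = 1.24·PA + 120·OAT − 1800.
So 1.24·PA = 10900 − 120 × 18 + 1800 = 10540.
PA = 10540 / 1.24 = 8500 ft.

8500 ft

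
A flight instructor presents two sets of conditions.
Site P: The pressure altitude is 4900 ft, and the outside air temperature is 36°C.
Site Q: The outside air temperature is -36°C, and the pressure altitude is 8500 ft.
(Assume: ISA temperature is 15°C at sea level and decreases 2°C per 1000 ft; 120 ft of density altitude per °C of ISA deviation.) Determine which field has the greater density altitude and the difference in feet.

Site P: ISA temp = 5.2°C, deviation +30.8°C, DA = 4900 + 120 × 30.8 = 8596 ft.
Site Q: ISA temp = -2°C, deviation -34°C, DA = 8500 + 120 × (-34) = 4420 ft.
Site P is higher by 8596 − 4420 = 4176 ft.

Site P by 4176 ft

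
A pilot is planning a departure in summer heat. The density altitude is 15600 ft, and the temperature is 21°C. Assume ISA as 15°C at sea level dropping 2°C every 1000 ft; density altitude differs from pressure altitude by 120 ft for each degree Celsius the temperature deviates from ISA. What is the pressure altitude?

DA = PA + 120 × (OAT − (15 − 2·PA/1000)) = PA + 120·OAT − 1800 + 0.24·PA = 1.24·PA + 120·OAT − 1800.
So 1.24·PA = 15600 − 120 × 21 + 1800 = 14880.
PA = 14880 / 1.24 = 12000 ft.

12000 ft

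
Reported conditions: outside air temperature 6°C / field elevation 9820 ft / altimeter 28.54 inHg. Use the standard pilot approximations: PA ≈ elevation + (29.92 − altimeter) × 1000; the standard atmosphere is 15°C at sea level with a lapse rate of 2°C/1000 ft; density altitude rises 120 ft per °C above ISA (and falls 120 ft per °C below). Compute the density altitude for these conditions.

12808 ft

Pressure altitude = 9820 + (29.92 − 28.54) × 1000 = 9820 + (+1380) = 11200 ft.
ISA temperature at 11200 ft = 15 − 2 × (11200/1000) = -7.4°C.
ISA deviation = 6 − (-7.4) = +13.4°C.
Density altitude = 11200 + 120 × (13.4) = 12808 ft.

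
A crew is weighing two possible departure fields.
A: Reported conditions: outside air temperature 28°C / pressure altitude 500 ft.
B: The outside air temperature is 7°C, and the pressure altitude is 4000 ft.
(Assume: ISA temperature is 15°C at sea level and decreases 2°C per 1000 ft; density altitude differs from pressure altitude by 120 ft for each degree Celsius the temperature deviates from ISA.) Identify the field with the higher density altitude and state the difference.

A: ISA temp = 14°C, deviation +14°C, DA = 500 + 120 × 14 = 2180 ft.
B: ISA temp = 7°C, deviation 0°C, DA = 4000 + 120 × 0 = 4000 ft.
B is higher by 4000 − 2180 = 1820 ft.

B by 1820 ft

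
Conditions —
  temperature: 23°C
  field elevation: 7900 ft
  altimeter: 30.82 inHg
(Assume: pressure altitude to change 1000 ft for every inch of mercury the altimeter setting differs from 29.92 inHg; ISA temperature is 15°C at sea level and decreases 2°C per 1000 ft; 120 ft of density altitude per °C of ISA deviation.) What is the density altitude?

Pressure altitude = 7900 + (29.92 − 30.82) × 1000 = 7900 + (-900) = 7000 ft.
ISA temperature at 7000 ft = 15 − 2 × (7000/1000) = 1°C.
ISA deviation = 23 − 1 = +22°C.
Density altitude = 7000 + 120 × (22) = 9640 ft.

9640 ft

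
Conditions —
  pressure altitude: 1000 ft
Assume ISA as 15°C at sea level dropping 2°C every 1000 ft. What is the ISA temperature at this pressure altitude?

ISA temperature = 15 − 2 × (1000/1000) = 15 − 2 = 13°C.

13°C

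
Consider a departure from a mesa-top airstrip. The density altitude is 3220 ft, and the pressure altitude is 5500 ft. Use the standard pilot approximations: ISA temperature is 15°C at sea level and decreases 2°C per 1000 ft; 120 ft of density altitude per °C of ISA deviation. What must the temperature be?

Density altitude − pressure altitude = 3220 − 5500 = -2280 ft.
At 120 ft/°C that is an ISA deviation of -2280/120 = -19°C.
ISA temperature at 5500 ft = 15 − 2 × (5500/1000) = 4°C.
OAT = ISA + deviation = 4 + (-19) = -15°C.

-15°C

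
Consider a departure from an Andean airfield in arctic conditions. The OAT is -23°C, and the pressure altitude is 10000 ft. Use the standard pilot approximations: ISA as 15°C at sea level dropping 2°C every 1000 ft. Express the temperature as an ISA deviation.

ISA temperature at 10000 ft = 15 − 2 × (10000/1000) = -5°C.
Deviation = OAT − ISA = -23 − (-5) = -18°C.

ISA-18°C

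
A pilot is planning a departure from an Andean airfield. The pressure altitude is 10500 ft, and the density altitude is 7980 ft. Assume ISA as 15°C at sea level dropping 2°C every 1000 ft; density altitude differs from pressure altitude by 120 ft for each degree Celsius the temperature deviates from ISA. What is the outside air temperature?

-27°C

Density altitude − pressure altitude = 7980 − 10500 = -2520 ft.
At 120 ft/°C that is an ISA deviation of -2520/120 = -21°C.
ISA temperature at 10500 ft = 15 − 2 × (10500/1000) = -6°C.
OAT = ISA + deviation = -6 + (-21) = -27°C.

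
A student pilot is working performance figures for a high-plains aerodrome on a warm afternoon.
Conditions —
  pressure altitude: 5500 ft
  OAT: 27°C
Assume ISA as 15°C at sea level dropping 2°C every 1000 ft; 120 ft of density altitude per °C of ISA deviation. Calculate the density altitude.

ISA temperature at 5500 ft = 15 − 2 × (5500/1000) = 4°C.
ISA deviation = 27 − 4 = +23°C.
Density altitude = 5500 + 120 × (23) = 5500 + (+2760) = 8260 ft.

8260 ft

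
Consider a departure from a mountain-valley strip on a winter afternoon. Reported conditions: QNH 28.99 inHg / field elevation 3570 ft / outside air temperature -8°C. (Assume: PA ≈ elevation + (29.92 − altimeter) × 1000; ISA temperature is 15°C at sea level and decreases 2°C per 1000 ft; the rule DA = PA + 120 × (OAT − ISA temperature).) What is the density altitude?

2820 ft

Pressure altitude = 3570 + (29.92 − 28.99) × 1000 = 3570 + (+930) = 4500 ft.
ISA temperature at 4500 ft = 15 − 2 × (4500/1000) = 6°C.
ISA deviation = -8 − 6 = -14°C.
Density altitude = 4500 + 120 × (-14) = 2820 ft.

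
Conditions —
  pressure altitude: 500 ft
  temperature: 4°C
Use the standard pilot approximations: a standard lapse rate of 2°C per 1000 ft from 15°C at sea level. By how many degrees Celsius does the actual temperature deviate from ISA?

ISA temperature at 500 ft = 15 − 2 × (500/1000) = 14°C.
Deviation = OAT − ISA = 4 − 14 = -10°C.

ISA-10°C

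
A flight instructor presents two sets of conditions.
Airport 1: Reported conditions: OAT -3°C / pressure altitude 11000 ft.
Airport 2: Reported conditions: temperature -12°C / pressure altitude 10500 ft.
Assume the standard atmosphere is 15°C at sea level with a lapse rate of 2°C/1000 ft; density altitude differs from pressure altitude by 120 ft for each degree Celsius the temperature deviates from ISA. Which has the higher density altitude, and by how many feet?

Airport 1: ISA temp = -7°C, deviation +4°C, DA = 11000 + 120 × 4 = 11480 ft.
Airport 2: ISA temp = -6°C, deviation -6°C, DA = 10500 + 120 × (-6) = 9780 ft.
Airport 1 is higher by 11480 − 9780 = 1700 ft.

Airport 1 by 1700 ft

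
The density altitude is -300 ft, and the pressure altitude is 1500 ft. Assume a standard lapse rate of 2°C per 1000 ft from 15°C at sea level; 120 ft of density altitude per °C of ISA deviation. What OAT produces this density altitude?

-3°C

Density altitude − pressure altitude = -300 − 1500 = -1800 ft.
At 120 ft/°C that is an ISA deviation of -1800/120 = -15°C.
ISA temperature at 1500 ft = 15 − 2 × (1500/1000) = 12°C.
OAT = ISA + deviation = 12 + (-15) = -3°C.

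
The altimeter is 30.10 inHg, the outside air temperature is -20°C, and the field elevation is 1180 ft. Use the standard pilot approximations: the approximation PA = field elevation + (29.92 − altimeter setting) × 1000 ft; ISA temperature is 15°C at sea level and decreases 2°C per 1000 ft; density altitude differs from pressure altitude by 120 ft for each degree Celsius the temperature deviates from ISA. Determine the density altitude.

-2960 ft

Pressure altitude = 1180 + (29.92 − 30.10) × 1000 = 1180 + (-180) = 1000 ft.
ISA temperature at 1000 ft = 15 − 2 × (1000/1000) = 13°C.
ISA deviation = -20 − 13 = -33°C.
Density altitude = 1000 + 120 × (-33) = -2960 ft.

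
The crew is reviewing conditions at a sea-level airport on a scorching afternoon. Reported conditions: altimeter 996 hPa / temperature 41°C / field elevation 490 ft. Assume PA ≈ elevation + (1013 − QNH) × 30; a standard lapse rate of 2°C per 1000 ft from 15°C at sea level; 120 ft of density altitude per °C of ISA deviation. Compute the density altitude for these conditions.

Pressure altitude = 490 + (1013 − 996) × 30 = 490 + (+510) = 1000 ft.
ISA temperature at 1000 ft = 15 − 2 × (1000/1000) = 13°C.
ISA deviation = 41 − 13 = +28°C.
Density altitude = 1000 + 120 × (28) = 4360 ft.

4360 ft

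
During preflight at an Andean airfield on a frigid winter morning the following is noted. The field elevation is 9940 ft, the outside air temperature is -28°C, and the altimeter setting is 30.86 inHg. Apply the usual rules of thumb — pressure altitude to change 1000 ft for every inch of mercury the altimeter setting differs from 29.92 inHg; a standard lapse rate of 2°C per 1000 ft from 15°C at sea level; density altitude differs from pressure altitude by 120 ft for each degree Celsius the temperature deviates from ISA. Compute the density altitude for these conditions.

Pressure altitude = 9940 + (29.92 − 30.86) × 1000 = 9940 + (-940) = 9000 ft.
ISA temperature at 9000 ft = 15 − 2 × (9000/1000) = -3°C.
ISA deviation = -28 − (-3) = -25°C.
Density altitude = 9000 + 120 × (-25) = 6000 ft.

6000 ft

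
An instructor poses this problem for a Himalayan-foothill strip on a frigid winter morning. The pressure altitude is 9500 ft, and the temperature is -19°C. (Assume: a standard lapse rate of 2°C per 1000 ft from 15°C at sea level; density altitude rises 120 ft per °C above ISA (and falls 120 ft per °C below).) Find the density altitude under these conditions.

ISA temperature at 9500 ft = 15 − 2 × (9500/1000) = -4°C.
ISA deviation = -19 − (-4) = -15°C.
Density altitude = 9500 + 120 × (-15) = 9500 + (-1800) = 7700 ft.

7700 ft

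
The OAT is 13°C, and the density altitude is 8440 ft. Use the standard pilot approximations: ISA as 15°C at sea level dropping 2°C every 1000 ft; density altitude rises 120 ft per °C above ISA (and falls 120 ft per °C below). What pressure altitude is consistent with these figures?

7000 ft

DA = PA + 120 × (OAT − (15 − 2·PA/1000)) = PA + 120·OAT − 1800 + 0.24·PA = 1.24·PA + 120·OAT − 1800.
So 1.24·PA = 8440 − 120 × 13 + 1800 = 8680.
PA = 8680 / 1.24 = 7000 ft.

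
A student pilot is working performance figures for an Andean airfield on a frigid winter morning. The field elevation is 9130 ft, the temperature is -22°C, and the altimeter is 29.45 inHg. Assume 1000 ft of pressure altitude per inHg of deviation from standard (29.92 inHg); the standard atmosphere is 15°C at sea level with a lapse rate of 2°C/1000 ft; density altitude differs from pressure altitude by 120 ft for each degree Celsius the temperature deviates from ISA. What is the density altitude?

Pressure altitude = 9130 + (29.92 − 29.45) × 1000 = 9130 + (+470) = 9600 ft.
ISA temperature at 9600 ft = 15 − 2 × (9600/1000) = -4.2°C.
ISA deviation = -22 − (-4.2) = -17.8°C.
Density altitude = 9600 + 120 × (-17.8) = 7464 ft.

7464 ft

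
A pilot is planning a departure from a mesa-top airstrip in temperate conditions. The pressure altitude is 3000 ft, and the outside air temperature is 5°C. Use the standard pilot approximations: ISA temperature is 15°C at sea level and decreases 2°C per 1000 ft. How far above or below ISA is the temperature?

ISA-4°C

ISA temperature at 3000 ft = 15 − 2 × (3000/1000) = 9°C.
Deviation = OAT − ISA = 5 − 9 = -4°C.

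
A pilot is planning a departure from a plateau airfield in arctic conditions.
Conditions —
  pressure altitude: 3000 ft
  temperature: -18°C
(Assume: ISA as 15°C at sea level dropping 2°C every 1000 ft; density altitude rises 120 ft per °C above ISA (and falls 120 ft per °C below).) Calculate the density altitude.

ISA temperature at 3000 ft = 15 − 2 × (3000/1000) = 9°C.
ISA deviation = -18 − 9 = -27°C.
Density altitude = 3000 + 120 × (-27) = 3000 + (-3240) = -240 ft.

-240 ft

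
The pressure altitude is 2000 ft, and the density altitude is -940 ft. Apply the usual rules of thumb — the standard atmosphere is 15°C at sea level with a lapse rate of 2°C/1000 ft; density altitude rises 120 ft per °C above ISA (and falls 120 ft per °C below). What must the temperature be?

-13.5°C

Density altitude − pressure altitude = -940 − 2000 = -2940 ft.
At 120 ft/°C that is an ISA deviation of -2940/120 = -24.5°C.
ISA temperature at 2000 ft = 15 − 2 × (2000/1000) = 11°C.
OAT = ISA + deviation = 11 + (-24.5) = -13.5°C.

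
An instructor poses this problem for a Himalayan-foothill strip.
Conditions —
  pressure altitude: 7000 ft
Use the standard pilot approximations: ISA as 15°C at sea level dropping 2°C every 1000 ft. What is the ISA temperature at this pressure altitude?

1°C

ISA temperature = 15 − 2 × (7000/1000) = 15 − 14 = 1°C.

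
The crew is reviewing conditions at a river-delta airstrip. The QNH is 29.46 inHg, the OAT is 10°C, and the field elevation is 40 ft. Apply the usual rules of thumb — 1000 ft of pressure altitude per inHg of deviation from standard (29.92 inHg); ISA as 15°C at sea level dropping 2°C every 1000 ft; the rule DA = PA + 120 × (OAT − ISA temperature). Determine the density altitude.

Pressure altitude = 40 + (29.92 − 29.46) × 1000 = 40 + (+460) = 500 ft.
ISA temperature at 500 ft = 15 − 2 × (500/1000) = 14°C.
ISA deviation = 10 − 14 = -4°C.
Density altitude = 500 + 120 × (-4) = 20 ft.

20 ft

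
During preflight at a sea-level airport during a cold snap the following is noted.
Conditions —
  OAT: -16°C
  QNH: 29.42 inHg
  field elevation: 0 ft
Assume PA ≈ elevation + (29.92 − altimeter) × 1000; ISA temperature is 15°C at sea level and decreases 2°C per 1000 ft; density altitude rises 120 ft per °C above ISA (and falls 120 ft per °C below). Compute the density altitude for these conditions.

-3100 ft

Pressure altitude = 0 + (29.92 − 29.42) × 1000 = 0 + (+500) = 500 ft.
ISA temperature at 500 ft = 15 − 2 × (500/1000) = 14°C.
ISA deviation = -16 − 14 = -30°C.
Density altitude = 500 + 120 × (-30) = -3100 ft.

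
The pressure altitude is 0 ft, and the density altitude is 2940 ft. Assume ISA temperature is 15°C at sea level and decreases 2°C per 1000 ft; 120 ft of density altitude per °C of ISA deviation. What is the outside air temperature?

Density altitude − pressure altitude = 2940 − 0 = +2940 ft.
At 120 ft/°C that is an ISA deviation of 2940/120 = +24.5°C.
ISA temperature at 0 ft = 15 − 2 × (0/1000) = 15°C.
OAT = ISA + deviation = 15 + (+24.5) = 39.5°C.

39.5°C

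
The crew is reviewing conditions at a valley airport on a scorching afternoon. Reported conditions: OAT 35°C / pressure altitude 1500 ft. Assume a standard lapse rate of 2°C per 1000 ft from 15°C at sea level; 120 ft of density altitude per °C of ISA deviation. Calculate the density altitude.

4260 ft

ISA temperature at 1500 ft = 15 − 2 × (1500/1000) = 12°C.
ISA deviation = 35 − 12 = +23°C.
Density altitude = 1500 + 120 × (23) = 1500 + (+2760) = 4260 ft.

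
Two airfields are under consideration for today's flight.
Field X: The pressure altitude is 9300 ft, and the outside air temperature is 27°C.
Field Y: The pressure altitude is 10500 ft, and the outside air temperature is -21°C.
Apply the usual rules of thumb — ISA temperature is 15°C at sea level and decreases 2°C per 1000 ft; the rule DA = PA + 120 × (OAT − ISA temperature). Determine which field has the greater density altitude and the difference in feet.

Field X by 4272 ft

Field X: ISA temp = -3.6°C, deviation +30.6°C, DA = 9300 + 120 × 30.6 = 12972 ft.
Field Y: ISA temp = -6°C, deviation -15°C, DA = 10500 + 120 × (-15) = 8700 ft.
Field X is higher by 12972 − 8700 = 4272 ft.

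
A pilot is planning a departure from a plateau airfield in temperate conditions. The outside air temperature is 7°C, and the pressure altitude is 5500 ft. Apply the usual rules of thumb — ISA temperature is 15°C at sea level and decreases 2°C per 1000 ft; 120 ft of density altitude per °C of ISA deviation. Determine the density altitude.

5860 ft

ISA temperature at 5500 ft = 15 − 2 × (5500/1000) = 4°C.
ISA deviation = 7 − 4 = +3°C.
Density altitude = 5500 + 120 × (3) = 5500 + (+360) = 5860 ft.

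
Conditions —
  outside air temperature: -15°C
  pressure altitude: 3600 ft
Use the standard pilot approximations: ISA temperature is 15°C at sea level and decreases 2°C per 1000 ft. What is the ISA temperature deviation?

ISA temperature at 3600 ft = 15 − 2 × (3600/1000) = 7.8°C.
Deviation = OAT − ISA = -15 − 7.8 = -22.8°C.

ISA-22.8°C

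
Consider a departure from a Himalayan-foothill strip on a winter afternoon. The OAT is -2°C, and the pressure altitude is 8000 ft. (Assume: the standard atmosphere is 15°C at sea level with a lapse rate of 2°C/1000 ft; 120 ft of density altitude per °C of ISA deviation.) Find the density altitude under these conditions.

ISA temperature at 8000 ft = 15 − 2 × (8000/1000) = -1°C.
ISA deviation = -2 − (-1) = -1°C.
Density altitude = 8000 + 120 × (-1) = 8000 + (-120) = 7880 ft.

7880 ft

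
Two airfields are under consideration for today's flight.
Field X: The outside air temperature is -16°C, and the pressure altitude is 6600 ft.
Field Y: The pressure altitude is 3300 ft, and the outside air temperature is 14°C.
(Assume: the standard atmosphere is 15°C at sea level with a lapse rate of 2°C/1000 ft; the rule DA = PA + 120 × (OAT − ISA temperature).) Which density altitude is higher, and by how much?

Field X: ISA temp = 1.8°C, deviation -17.8°C, DA = 6600 + 120 × (-17.8) = 4464 ft.
Field Y: ISA temp = 8.4°C, deviation +5.6°C, DA = 3300 + 120 × 5.6 = 3972 ft.
Field X is higher by 4464 − 3972 = 492 ft.

Field X by 492 ft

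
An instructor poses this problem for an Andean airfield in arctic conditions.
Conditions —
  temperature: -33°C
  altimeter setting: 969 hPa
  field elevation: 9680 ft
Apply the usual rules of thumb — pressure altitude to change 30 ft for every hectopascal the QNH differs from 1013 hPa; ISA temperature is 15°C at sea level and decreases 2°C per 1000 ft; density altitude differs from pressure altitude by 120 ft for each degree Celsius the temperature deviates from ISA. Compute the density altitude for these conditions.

Pressure altitude = 9680 + (1013 − 969) × 30 = 9680 + (+1320) = 11000 ft.
ISA temperature at 11000 ft = 15 − 2 × (11000/1000) = -7°C.
ISA deviation = -33 − (-7) = -26°C.
Density altitude = 11000 + 120 × (-26) = 7880 ft.

7880 ft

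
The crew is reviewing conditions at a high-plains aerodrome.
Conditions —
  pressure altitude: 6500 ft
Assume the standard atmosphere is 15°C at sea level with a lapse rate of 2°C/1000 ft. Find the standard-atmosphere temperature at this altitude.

ISA temperature = 15 − 2 × (6500/1000) = 15 − 13 = 2°C.

2°C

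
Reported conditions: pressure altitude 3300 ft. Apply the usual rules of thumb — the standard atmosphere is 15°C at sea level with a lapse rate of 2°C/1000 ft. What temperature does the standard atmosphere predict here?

8.4°C

ISA temperature = 15 − 2 × (3300/1000) = 15 − 6.6 = 8.4°C.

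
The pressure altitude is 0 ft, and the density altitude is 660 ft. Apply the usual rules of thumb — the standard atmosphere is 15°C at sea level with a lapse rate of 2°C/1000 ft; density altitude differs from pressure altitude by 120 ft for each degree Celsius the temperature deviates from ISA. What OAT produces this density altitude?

Density altitude − pressure altitude = 660 − 0 = +660 ft.
At 120 ft/°C that is an ISA deviation of 660/120 = +5.5°C.
ISA temperature at 0 ft = 15 − 2 × (0/1000) = 15°C.
OAT = ISA + deviation = 15 + (+5.5) = 20.5°C.

20.5°C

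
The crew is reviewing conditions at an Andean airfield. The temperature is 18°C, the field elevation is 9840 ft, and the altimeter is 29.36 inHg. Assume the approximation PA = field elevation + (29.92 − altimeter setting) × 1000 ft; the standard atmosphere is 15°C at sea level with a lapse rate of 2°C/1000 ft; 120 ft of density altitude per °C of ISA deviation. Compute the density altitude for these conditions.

13256 ft

Pressure altitude = 9840 + (29.92 − 29.36) × 1000 = 9840 + (+560) = 10400 ft.
ISA temperature at 10400 ft = 15 − 2 × (10400/1000) = -5.8°C.
ISA deviation = 18 − (-5.8) = +23.8°C.
Density altitude = 10400 + 120 × (23.8) = 13256 ft.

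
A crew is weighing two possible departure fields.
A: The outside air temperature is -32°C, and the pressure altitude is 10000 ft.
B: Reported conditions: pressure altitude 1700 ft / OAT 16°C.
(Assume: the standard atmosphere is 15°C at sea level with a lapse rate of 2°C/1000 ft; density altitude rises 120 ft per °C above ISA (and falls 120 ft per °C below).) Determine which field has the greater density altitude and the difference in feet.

A by 4532 ft

A: ISA temp = -5°C, deviation -27°C, DA = 10000 + 120 × (-27) = 6760 ft.
B: ISA temp = 11.6°C, deviation +4.4°C, DA = 1700 + 120 × 4.4 = 2228 ft.
A is higher by 6760 − 2228 = 4532 ft.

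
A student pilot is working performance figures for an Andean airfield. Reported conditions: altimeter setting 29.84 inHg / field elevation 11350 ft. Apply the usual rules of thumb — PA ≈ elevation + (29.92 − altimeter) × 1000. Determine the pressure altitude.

Pressure correction = (29.92 − 29.84) × 1000 = +80 ft.
Pressure altitude = 11350 + (+80) = 11430 ft.

11430 ft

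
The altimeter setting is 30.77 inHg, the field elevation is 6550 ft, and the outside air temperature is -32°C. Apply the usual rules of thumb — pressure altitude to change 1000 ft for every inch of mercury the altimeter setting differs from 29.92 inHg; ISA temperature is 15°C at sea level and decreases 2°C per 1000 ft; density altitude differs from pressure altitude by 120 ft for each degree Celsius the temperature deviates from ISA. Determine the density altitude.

Pressure altitude = 6550 + (29.92 − 30.77) × 1000 = 6550 + (-850) = 5700 ft.
ISA temperature at 5700 ft = 15 − 2 × (5700/1000) = 3.6°C.
ISA deviation = -32 − 3.6 = -35.6°C.
Density altitude = 5700 + 120 × (-35.6) = 1428 ft.

1428 ft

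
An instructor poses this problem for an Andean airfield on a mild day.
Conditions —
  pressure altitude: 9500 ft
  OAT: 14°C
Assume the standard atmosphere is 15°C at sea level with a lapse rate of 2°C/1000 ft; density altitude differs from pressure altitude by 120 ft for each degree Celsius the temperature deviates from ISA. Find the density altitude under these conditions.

ISA temperature at 9500 ft = 15 − 2 × (9500/1000) = -4°C.
ISA deviation = 14 − (-4) = +18°C.
Density altitude = 9500 + 120 × (18) = 9500 + (+2160) = 11660 ft.

11660 ft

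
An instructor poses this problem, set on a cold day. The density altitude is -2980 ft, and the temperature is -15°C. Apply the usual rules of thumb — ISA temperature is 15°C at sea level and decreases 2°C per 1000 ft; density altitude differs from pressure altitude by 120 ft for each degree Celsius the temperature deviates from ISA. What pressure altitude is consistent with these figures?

500 ft

DA = PA + 120 × (OAT − (15 − 2·PA/1000)) = PA + 120·OAT − 1800 + 0.24·PA = 1.24·PA + 120·OAT − 1800.
So 1.24·PA = -2980 − 120 × (-15) + 1800 = 620.
PA = 620 / 1.24 = 500 ft.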